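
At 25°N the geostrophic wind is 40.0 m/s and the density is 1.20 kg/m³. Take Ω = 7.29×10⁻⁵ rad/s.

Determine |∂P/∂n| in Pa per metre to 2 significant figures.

3.0×10⁻³ Pa/m

Coriolis parameter at 25°N:
f = 2Ω sin φ = 2 × 7.29×10⁻⁵ × sin 25° = 6.16×10⁻⁵ s⁻¹
Geostrophic balance rearranged: |∂P/∂n| = f ρ V_g
|∂P/∂n| = 6.16×10⁻⁵ × 1.20 × 40.0 = 2.96×10⁻³ Pa/m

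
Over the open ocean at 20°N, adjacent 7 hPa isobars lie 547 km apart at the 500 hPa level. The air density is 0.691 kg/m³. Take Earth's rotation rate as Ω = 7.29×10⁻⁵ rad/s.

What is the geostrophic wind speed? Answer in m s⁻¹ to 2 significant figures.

37 m s⁻¹

Coriolis parameter at 20°N:
f = 2Ω sin φ = 2 × 7.29×10⁻⁵ × sin 20° = 4.99×10⁻⁵ s⁻¹
Pressure gradient: |∂P/∂n| = 700 Pa / 547000 m = 1.28×10⁻³ Pa/m
Geostrophic balance (pressure-gradient force = Coriolis force):
V_g = (1/(fρ)) |∂P/∂n| = 1.28×10⁻³ / (4.99×10⁻⁵ × 0.691) = 37.1 m/s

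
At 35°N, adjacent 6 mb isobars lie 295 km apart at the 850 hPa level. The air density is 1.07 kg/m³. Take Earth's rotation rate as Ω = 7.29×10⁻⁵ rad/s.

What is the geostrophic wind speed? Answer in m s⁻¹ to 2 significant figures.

23 m s⁻¹

Coriolis parameter at 35°N:
f = 2Ω sin φ = 2 × 7.29×10⁻⁵ × sin 35° = 8.36×10⁻⁵ s⁻¹
Pressure gradient: |∂P/∂n| = 600 Pa / 295000 m = 2.03×10⁻³ Pa/m
Geostrophic balance (pressure-gradient force = Coriolis force):
V_g = (1/(fρ)) |∂P/∂n| = 2.03×10⁻³ / (8.36×10⁻⁵ × 1.07) = 22.7 m/s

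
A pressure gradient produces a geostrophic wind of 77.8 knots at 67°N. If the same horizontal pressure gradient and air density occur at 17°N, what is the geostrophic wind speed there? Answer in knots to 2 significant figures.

With the same pressure gradient and density, V_g ∝ 1/f ∝ 1/sin φ.
V₂ = V₁ · sin φ₁ / sin φ₂ = 77.8 × sin 67° / sin 17°
V₂ = 77.8 × 0.9205/0.2924 = 240 knots

240 knots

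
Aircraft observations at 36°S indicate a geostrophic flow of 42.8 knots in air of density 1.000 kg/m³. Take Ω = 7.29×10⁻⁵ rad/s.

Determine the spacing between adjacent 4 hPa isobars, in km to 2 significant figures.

Coriolis parameter at 36°S:
f = 2Ω sin φ = 2 × 7.29×10⁻⁵ × sin 36° = 8.57×10⁻⁵ s⁻¹
Wind speed in SI: 42.8 knots = 22.0 m/s
Geostrophic balance rearranged: |∂P/∂n| = f ρ V_g
|∂P/∂n| = 8.57×10⁻⁵ × 1.000 × 22.0 = 1.89×10⁻³ Pa/m
Isobar spacing: Δn = ΔP/|∂P/∂n| = 400 Pa / 1.89×10⁻³ Pa/m = 211983 m ≈ 210 km

210 km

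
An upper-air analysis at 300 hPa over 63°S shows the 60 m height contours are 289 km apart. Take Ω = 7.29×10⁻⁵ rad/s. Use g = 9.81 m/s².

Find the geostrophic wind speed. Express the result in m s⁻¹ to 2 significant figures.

16 m s⁻¹

Coriolis parameter at 63°S:
f = 2Ω sin φ = 2 × 7.29×10⁻⁵ × sin 63° = 1.30×10⁻⁴ s⁻¹
Height gradient: |∂Z/∂n| = 60 m / 289000 m = 2.08×10⁻⁴
On a pressure surface, geostrophic balance gives V_g = (g/f)|∂Z/∂n|:
V_g = 9.81 × 2.08×10⁻⁴ / 1.30×10⁻⁴ = 15.7 m/s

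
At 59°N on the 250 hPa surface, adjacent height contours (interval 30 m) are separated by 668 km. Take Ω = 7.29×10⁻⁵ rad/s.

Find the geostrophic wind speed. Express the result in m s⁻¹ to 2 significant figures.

Coriolis parameter at 59°N:
f = 2Ω sin φ = 2 × 7.29×10⁻⁵ × sin 59° = 1.25×10⁻⁴ s⁻¹
Height gradient: |∂Z/∂n| = 30 m / 668000 m = 4.49×10⁻⁵
On a pressure surface, geostrophic balance gives V_g = (g/f)|∂Z/∂n|:
V_g = 9.81 × 4.49×10⁻⁵ / 1.25×10⁻⁴ = 3.53 m/s

3.5 m s⁻¹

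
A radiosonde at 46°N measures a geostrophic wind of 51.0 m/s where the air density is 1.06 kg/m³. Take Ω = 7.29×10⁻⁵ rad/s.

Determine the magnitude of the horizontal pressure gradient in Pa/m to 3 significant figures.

Coriolis parameter at 46°N:
f = 2Ω sin φ = 2 × 7.29×10⁻⁵ × sin 46° = 1.05×10⁻⁴ s⁻¹
Geostrophic balance rearranged: |∂P/∂n| = f ρ V_g
|∂P/∂n| = 1.05×10⁻⁴ × 1.06 × 51.0 = 5.67×10⁻³ Pa/m

5.67×10⁻³ Pa/m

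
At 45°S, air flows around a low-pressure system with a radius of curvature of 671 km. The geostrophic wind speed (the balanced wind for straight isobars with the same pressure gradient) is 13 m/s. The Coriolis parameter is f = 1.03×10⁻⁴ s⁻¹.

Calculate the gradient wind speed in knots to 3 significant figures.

Around a low, centrifugal force acts outward with Coriolis, so pressure-gradient force balances both:
(1/ρ)|∂P/∂n| = fV + V²/R  →  V² + fR·V − fR·V_g = 0
With fR = 1.03×10⁻⁴ × 671×10³ m = 69.1 m/s:
V = [−fR + √((fR)² + 4 fR V_g)]/2 = [−69.1 + √(69.1² + 4×69.1×13)]/2 = 11.2 m/s
Subgeostrophic (V < V_g = 13 m/s), as expected around a low.
Converting: 11.2 m/s × 1.944 = 21.7 knots

21.7 knots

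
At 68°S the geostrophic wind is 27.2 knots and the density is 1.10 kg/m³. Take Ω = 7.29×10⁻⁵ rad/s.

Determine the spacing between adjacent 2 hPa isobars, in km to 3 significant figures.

96.1 km

Coriolis parameter at 68°S:
f = 2Ω sin φ = 2 × 7.29×10⁻⁵ × sin 68° = 1.35×10⁻⁴ s⁻¹
Wind speed in SI: 27.2 knots = 14.0 m/s
Geostrophic balance rearranged: |∂P/∂n| = f ρ V_g
|∂P/∂n| = 1.35×10⁻⁴ × 1.10 × 14.0 = 2.08×10⁻³ Pa/m
Isobar spacing: Δn = ΔP/|∂P/∂n| = 200 Pa / 2.08×10⁻³ Pa/m = 96118 m ≈ 96.1 km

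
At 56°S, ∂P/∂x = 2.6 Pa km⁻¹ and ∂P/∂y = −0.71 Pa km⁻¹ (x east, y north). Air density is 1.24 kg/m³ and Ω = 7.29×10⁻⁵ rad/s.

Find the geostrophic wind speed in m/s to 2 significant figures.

18 m/s

Coriolis parameter at 56°S:
f = 2Ω sin φ = 2 × 7.29×10⁻⁵ × sin 56° = 1.21×10⁻⁴ s⁻¹
In the Southern Hemisphere f is negative: f = −1.21×10⁻⁴ s⁻¹.
Component geostrophic relations (x east, y north):
u_g = −(1/(fρ)) ∂P/∂y,  v_g = (1/(fρ)) ∂P/∂x
u_g = −(−0.71×10⁻³)/(−1.21×10⁻⁴ × 1.24) = −4.74 m/s;  v_g = (2.6×10⁻³)/(−1.21×10⁻⁴ × 1.24) = −17.3 m/s
|V_g| = √(u_g² + v_g²) = 18.0 m/s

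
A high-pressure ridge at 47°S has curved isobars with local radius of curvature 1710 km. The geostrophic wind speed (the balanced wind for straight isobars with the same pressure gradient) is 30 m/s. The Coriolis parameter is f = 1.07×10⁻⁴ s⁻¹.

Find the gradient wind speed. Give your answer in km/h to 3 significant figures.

136 km/h

Around a high, pressure-gradient force acts outward with centrifugal, so Coriolis balances both:
fV = (1/ρ)|∂P/∂n| + V²/R  →  V² − fR·V + fR·V_g = 0
With fR = 1.07×10⁻⁴ × 1710×10³ m = 183 m/s:
V = [fR − √((fR)² − 4 fR V_g)]/2 = [183 − √(183² − 4×183×30)]/2 = 37.8 m/s
Supergeostrophic (V > V_g = 30 m/s), as expected around a high.
Converting: 37.8 m/s × 3.6 = 136 km/h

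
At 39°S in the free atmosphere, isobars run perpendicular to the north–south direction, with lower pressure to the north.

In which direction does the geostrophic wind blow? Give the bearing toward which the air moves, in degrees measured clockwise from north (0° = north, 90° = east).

The pressure-gradient force points toward the north (bearing 000°).
Geostrophic balance: in the Southern Hemisphere the Coriolis force deflects motion to the left, so the geostrophic wind blows 90° to the left of the pressure-gradient force (low pressure on the right).
Rotating 000° by 90° counterclockwise gives 270° — the wind blows toward the west.

270°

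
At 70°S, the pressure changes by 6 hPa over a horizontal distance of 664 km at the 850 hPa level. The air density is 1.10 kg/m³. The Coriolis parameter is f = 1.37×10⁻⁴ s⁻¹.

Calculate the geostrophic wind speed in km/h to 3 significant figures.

Pressure gradient: |∂P/∂n| = 600 Pa / 664000 m = 9.04×10⁻⁴ Pa/m
Geostrophic balance (pressure-gradient force = Coriolis force):
V_g = (1/(fρ)) |∂P/∂n| = 9.04×10⁻⁴ / (1.37×10⁻⁴ × 1.10) = 6.00 m/s
Converting: 6.00 m/s × 3.6 = 21.6 km/h

21.6 km/h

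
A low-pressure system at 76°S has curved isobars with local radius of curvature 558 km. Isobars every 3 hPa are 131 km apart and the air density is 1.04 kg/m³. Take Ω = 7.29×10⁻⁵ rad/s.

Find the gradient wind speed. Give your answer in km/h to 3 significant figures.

47.9 km/h

Coriolis parameter at 76°S:
f = 2Ω sin φ = 2 × 7.29×10⁻⁵ × sin 76° = 1.41×10⁻⁴ s⁻¹
Pressure gradient: |∂P/∂n| = 300 Pa / 131000 m = 2.29×10⁻³ Pa/m
Geostrophic speed: V_g = |∂P/∂n|/(fρ) = 2.29×10⁻³/(1.41×10⁻⁴ × 1.04) = 15.6 m/s
Around a low, centrifugal force acts outward with Coriolis, so pressure-gradient force balances both:
(1/ρ)|∂P/∂n| = fV + V²/R  →  V² + fR·V − fR·V_g = 0
With fR = 1.41×10⁻⁴ × 558×10³ m = 78.9 m/s:
V = [−fR + √((fR)² + 4 fR V_g)]/2 = [−78.9 + √(78.9² + 4×78.9×15.6)]/2 = 13.3 m/s
Subgeostrophic (V < V_g = 15.6 m/s), as expected around a low.
Converting: 13.3 m/s × 3.6 = 47.9 km/h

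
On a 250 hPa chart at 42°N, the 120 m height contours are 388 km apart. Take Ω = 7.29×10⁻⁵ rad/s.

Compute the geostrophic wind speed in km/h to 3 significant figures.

112 km/h

Coriolis parameter at 42°N:
f = 2Ω sin φ = 2 × 7.29×10⁻⁵ × sin 42° = 9.76×10⁻⁵ s⁻¹
Height gradient: |∂Z/∂n| = 120 m / 388000 m = 3.09×10⁻⁴
On a pressure surface, geostrophic balance gives V_g = (g/f)|∂Z/∂n|:
V_g = 9.81 × 3.09×10⁻⁴ / 9.76×10⁻⁵ = 31.1 m/s
Converting: 31.1 m/s × 3.6 = 112 km/h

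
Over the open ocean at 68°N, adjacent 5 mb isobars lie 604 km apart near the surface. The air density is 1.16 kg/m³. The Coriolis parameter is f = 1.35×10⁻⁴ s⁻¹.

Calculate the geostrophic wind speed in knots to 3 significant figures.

Pressure gradient: |∂P/∂n| = 500 Pa / 604000 m = 8.28×10⁻⁴ Pa/m
Geostrophic balance (pressure-gradient force = Coriolis force):
V_g = (1/(fρ)) |∂P/∂n| = 8.28×10⁻⁴ / (1.35×10⁻⁴ × 1.16) = 5.29 m/s
Converting: 5.29 m/s × 1.944 = 10.3 knots

10.3 knots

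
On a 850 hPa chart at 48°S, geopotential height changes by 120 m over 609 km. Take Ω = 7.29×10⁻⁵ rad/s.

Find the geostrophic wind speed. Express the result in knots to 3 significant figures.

34.7 knots

Coriolis parameter at 48°S:
f = 2Ω sin φ = 2 × 7.29×10⁻⁵ × sin 48° = 1.08×10⁻⁴ s⁻¹
Height gradient: |∂Z/∂n| = 120 m / 609000 m = 1.97×10⁻⁴
On a pressure surface, geostrophic balance gives V_g = (g/f)|∂Z/∂n|:
V_g = 9.81 × 1.97×10⁻⁴ / 1.08×10⁻⁴ = 17.8 m/s
Converting: 17.8 m/s × 1.944 = 34.7 knots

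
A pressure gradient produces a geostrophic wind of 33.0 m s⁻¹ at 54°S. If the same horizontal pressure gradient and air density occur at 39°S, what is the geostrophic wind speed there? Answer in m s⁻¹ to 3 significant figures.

With the same pressure gradient and density, V_g ∝ 1/f ∝ 1/sin φ.
V₂ = V₁ · sin φ₁ / sin φ₂ = 33.0 × sin 54° / sin 39°
V₂ = 33.0 × 0.8090/0.6293 = 42.4 m s⁻¹

42.4 m s⁻¹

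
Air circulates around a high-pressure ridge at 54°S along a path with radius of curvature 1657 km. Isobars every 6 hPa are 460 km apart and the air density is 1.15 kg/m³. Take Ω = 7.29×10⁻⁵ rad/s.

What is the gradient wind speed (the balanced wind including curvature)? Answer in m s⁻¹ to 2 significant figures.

Coriolis parameter at 54°S:
f = 2Ω sin φ = 2 × 7.29×10⁻⁵ × sin 54° = 1.18×10⁻⁴ s⁻¹
Pressure gradient: |∂P/∂n| = 600 Pa / 460000 m = 1.30×10⁻³ Pa/m
Geostrophic speed: V_g = |∂P/∂n|/(fρ) = 1.30×10⁻³/(1.18×10⁻⁴ × 1.15) = 9.62 m/s
Around a high, pressure-gradient force acts outward with centrifugal, so Coriolis balances both:
fV = (1/ρ)|∂P/∂n| + V²/R  →  V² − fR·V + fR·V_g = 0
With fR = 1.18×10⁻⁴ × 1657×10³ m = 195 m/s:
V = [fR − √((fR)² − 4 fR V_g)]/2 = [195 − √(195² − 4×195×9.62)]/2 = 10.1 m/s
Supergeostrophic (V > V_g = 9.62 m/s), as expected around a high.

10 m s⁻¹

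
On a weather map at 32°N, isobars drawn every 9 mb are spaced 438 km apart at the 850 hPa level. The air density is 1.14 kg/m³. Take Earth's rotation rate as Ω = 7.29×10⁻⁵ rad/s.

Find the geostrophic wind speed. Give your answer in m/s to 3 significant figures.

23.3 m/s

Coriolis parameter at 32°N:
f = 2Ω sin φ = 2 × 7.29×10⁻⁵ × sin 32° = 7.73×10⁻⁵ s⁻¹
Pressure gradient: |∂P/∂n| = 900 Pa / 438000 m = 2.05×10⁻³ Pa/m
Geostrophic balance (pressure-gradient force = Coriolis force):
V_g = (1/(fρ)) |∂P/∂n| = 2.05×10⁻³ / (7.73×10⁻⁵ × 1.14) = 23.3 m/s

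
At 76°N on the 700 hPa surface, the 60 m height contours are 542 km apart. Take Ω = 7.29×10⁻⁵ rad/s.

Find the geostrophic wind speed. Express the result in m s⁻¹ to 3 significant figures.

Coriolis parameter at 76°N:
f = 2Ω sin φ = 2 × 7.29×10⁻⁵ × sin 76° = 1.41×10⁻⁴ s⁻¹
Height gradient: |∂Z/∂n| = 60 m / 542000 m = 1.11×10⁻⁴
On a pressure surface, geostrophic balance gives V_g = (g/f)|∂Z/∂n|:
V_g = 9.81 × 1.11×10⁻⁴ / 1.41×10⁻⁴ = 7.68 m/s

7.68 m s⁻¹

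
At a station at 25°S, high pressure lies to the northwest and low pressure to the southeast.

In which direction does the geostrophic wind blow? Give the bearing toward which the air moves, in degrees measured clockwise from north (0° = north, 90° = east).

045°

The pressure-gradient force points toward the southeast (bearing 135°).
Geostrophic balance: in the Southern Hemisphere the Coriolis force deflects motion to the left, so the geostrophic wind blows 90° to the left of the pressure-gradient force (low pressure on the right).
Rotating 135° by 90° counterclockwise gives 045° — the wind blows toward the northeast.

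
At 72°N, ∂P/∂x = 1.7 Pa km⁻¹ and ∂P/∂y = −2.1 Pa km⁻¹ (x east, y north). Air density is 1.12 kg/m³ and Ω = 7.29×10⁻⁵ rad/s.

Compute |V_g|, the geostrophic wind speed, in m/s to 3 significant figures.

Coriolis parameter at 72°N:
f = 2Ω sin φ = 2 × 7.29×10⁻⁵ × sin 72° = 1.39×10⁻⁴ s⁻¹
Component geostrophic relations (x east, y north):
u_g = −(1/(fρ)) ∂P/∂y,  v_g = (1/(fρ)) ∂P/∂x
u_g = −(−2.1×10⁻³)/(1.39×10⁻⁴ × 1.12) = 13.5 m/s;  v_g = (1.7×10⁻³)/(1.39×10⁻⁴ × 1.12) = 10.9 m/s
|V_g| = √(u_g² + v_g²) = 17.4 m/s

17.4 m/s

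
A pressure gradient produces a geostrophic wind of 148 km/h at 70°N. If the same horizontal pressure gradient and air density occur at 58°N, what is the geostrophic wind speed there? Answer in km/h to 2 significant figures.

With the same pressure gradient and density, V_g ∝ 1/f ∝ 1/sin φ.
V₂ = V₁ · sin φ₁ / sin φ₂ = 148 × sin 70° / sin 58°
V₂ = 148 × 0.9397/0.8480 = 160 km/h

160 km/h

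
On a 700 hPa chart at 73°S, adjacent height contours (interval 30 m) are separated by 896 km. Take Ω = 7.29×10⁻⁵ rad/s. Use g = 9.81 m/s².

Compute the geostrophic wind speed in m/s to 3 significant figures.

2.36 m/s

Coriolis parameter at 73°S:
f = 2Ω sin φ = 2 × 7.29×10⁻⁵ × sin 73° = 1.39×10⁻⁴ s⁻¹
Height gradient: |∂Z/∂n| = 30 m / 896000 m = 3.35×10⁻⁵
On a pressure surface, geostrophic balance gives V_g = (g/f)|∂Z/∂n|:
V_g = 9.81 × 3.35×10⁻⁵ / 1.39×10⁻⁴ = 2.36 m/s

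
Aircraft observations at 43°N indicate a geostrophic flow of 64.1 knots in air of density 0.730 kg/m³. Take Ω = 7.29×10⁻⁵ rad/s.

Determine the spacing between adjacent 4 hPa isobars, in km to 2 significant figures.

Coriolis parameter at 43°N:
f = 2Ω sin φ = 2 × 7.29×10⁻⁵ × sin 43° = 9.94×10⁻⁵ s⁻¹
Wind speed in SI: 64.1 knots = 33.0 m/s
Geostrophic balance rearranged: |∂P/∂n| = f ρ V_g
|∂P/∂n| = 9.94×10⁻⁵ × 0.730 × 33.0 = 2.39×10⁻³ Pa/m
Isobar spacing: Δn = ΔP/|∂P/∂n| = 400 Pa / 2.39×10⁻³ Pa/m = 167109 m ≈ 170 km

170 km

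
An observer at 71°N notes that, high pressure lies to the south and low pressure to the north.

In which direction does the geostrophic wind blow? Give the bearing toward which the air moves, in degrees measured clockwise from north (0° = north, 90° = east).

090°

The pressure-gradient force points toward the north (bearing 000°).
Geostrophic balance: in the Northern Hemisphere the Coriolis force deflects motion to the right, so the geostrophic wind blows 90° to the right of the pressure-gradient force (low pressure on the left).
Rotating 000° by 90° clockwise gives 090° — the wind blows toward the east.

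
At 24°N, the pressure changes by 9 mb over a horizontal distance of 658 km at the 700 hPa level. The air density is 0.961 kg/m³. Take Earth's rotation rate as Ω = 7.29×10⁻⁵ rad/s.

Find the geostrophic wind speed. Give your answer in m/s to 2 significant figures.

Coriolis parameter at 24°N:
f = 2Ω sin φ = 2 × 7.29×10⁻⁵ × sin 24° = 5.93×10⁻⁵ s⁻¹
Pressure gradient: |∂P/∂n| = 900 Pa / 658000 m = 1.37×10⁻³ Pa/m
Geostrophic balance (pressure-gradient force = Coriolis force):
V_g = (1/(fρ)) |∂P/∂n| = 1.37×10⁻³ / (5.93×10⁻⁵ × 0.961) = 24.0 m/s

24 m/s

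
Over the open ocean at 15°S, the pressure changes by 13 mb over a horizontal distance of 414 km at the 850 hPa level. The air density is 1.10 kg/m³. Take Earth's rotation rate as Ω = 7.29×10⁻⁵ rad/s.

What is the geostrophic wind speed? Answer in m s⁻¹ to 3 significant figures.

75.6 m s⁻¹

Coriolis parameter at 15°S:
f = 2Ω sin φ = 2 × 7.29×10⁻⁵ × sin 15° = 3.77×10⁻⁵ s⁻¹
Pressure gradient: |∂P/∂n| = 1300 Pa / 414000 m = 3.14×10⁻³ Pa/m
Geostrophic balance (pressure-gradient force = Coriolis force):
V_g = (1/(fρ)) |∂P/∂n| = 3.14×10⁻³ / (3.77×10⁻⁵ × 1.10) = 75.6 m/s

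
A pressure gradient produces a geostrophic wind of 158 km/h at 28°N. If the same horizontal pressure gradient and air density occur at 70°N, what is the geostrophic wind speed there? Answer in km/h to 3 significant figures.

78.9 km/h

With the same pressure gradient and density, V_g ∝ 1/f ∝ 1/sin φ.
V₂ = V₁ · sin φ₁ / sin φ₂ = 158 × sin 28° / sin 70°
V₂ = 158 × 0.4695/0.9397 = 78.9 km/h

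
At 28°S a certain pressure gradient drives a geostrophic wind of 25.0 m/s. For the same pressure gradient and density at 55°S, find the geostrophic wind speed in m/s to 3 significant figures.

14.3 m/s

With the same pressure gradient and density, V_g ∝ 1/f ∝ 1/sin φ.
V₂ = V₁ · sin φ₁ / sin φ₂ = 25.0 × sin 28° / sin 55°
V₂ = 25.0 × 0.4695/0.8192 = 14.3 m/s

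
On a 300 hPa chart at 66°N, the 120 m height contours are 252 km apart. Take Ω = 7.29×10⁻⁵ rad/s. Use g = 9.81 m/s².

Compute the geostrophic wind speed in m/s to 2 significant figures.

35 m/s

Coriolis parameter at 66°N:
f = 2Ω sin φ = 2 × 7.29×10⁻⁵ × sin 66° = 1.33×10⁻⁴ s⁻¹
Height gradient: |∂Z/∂n| = 120 m / 252000 m = 4.76×10⁻⁴
On a pressure surface, geostrophic balance gives V_g = (g/f)|∂Z/∂n|:
V_g = 9.81 × 4.76×10⁻⁴ / 1.33×10⁻⁴ = 35.1 m/s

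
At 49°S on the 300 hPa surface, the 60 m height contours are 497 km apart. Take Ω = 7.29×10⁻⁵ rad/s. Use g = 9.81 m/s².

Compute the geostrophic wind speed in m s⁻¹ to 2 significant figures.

Coriolis parameter at 49°S:
f = 2Ω sin φ = 2 × 7.29×10⁻⁵ × sin 49° = 1.10×10⁻⁴ s⁻¹
Height gradient: |∂Z/∂n| = 60 m / 497000 m = 1.21×10⁻⁴
On a pressure surface, geostrophic balance gives V_g = (g/f)|∂Z/∂n|:
V_g = 9.81 × 1.21×10⁻⁴ / 1.10×10⁻⁴ = 10.8 m/s

11 m s⁻¹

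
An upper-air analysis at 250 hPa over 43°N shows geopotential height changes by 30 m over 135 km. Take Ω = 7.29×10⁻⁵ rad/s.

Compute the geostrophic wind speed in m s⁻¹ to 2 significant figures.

Coriolis parameter at 43°N:
f = 2Ω sin φ = 2 × 7.29×10⁻⁵ × sin 43° = 9.94×10⁻⁵ s⁻¹
Height gradient: |∂Z/∂n| = 30 m / 135000 m = 2.22×10⁻⁴
On a pressure surface, geostrophic balance gives V_g = (g/f)|∂Z/∂n|:
V_g = 9.81 × 2.22×10⁻⁴ / 9.94×10⁻⁵ = 21.9 m/s

22 m s⁻¹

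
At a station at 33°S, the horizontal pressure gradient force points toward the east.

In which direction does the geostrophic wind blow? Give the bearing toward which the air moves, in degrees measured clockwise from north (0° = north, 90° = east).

The pressure-gradient force points toward the east (bearing 090°).
Geostrophic balance: in the Southern Hemisphere the Coriolis force deflects motion to the left, so the geostrophic wind blows 90° to the left of the pressure-gradient force (low pressure on the right).
Rotating 090° by 90° counterclockwise gives 000° — the wind blows toward the north.

000°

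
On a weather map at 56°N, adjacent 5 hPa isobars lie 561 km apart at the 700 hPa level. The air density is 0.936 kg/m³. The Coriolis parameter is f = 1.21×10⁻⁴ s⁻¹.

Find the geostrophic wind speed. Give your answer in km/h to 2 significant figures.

Pressure gradient: |∂P/∂n| = 500 Pa / 561000 m = 8.91×10⁻⁴ Pa/m
Geostrophic balance (pressure-gradient force = Coriolis force):
V_g = (1/(fρ)) |∂P/∂n| = 8.91×10⁻⁴ / (1.21×10⁻⁴ × 0.936) = 7.87 m/s
Converting: 7.87 m/s × 3.6 = 28 km/h

28 km/h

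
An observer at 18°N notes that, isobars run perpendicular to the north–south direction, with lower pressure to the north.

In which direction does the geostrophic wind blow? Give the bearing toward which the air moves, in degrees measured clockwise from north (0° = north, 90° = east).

The pressure-gradient force points toward the north (bearing 000°).
Geostrophic balance: in the Northern Hemisphere the Coriolis force deflects motion to the right, so the geostrophic wind blows 90° to the right of the pressure-gradient force (low pressure on the left).
Rotating 000° by 90° clockwise gives 090° — the wind blows toward the east.

090°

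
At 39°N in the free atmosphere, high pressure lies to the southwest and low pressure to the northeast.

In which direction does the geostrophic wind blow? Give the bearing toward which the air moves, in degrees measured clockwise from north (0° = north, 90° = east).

135°

The pressure-gradient force points toward the northeast (bearing 045°).
Geostrophic balance: in the Northern Hemisphere the Coriolis force deflects motion to the right, so the geostrophic wind blows 90° to the right of the pressure-gradient force (low pressure on the left).
Rotating 045° by 90° clockwise gives 135° — the wind blows toward the southeast.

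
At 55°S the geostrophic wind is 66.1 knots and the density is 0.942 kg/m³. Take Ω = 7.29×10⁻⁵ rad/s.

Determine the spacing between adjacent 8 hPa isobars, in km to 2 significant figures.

Coriolis parameter at 55°S:
f = 2Ω sin φ = 2 × 7.29×10⁻⁵ × sin 55° = 1.19×10⁻⁴ s⁻¹
Wind speed in SI: 66.1 knots = 34.0 m/s
Geostrophic balance rearranged: |∂P/∂n| = f ρ V_g
|∂P/∂n| = 1.19×10⁻⁴ × 0.942 × 34.0 = 3.83×10⁻³ Pa/m
Isobar spacing: Δn = ΔP/|∂P/∂n| = 800 Pa / 3.83×10⁻³ Pa/m = 209111 m ≈ 210 km

210 km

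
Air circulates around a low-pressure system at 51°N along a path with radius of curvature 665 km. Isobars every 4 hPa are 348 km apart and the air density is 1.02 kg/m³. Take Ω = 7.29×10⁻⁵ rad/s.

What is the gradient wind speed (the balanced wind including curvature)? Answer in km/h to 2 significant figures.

32 km/h

Coriolis parameter at 51°N:
f = 2Ω sin φ = 2 × 7.29×10⁻⁵ × sin 51° = 1.13×10⁻⁴ s⁻¹
Pressure gradient: |∂P/∂n| = 400 Pa / 348000 m = 1.15×10⁻³ Pa/m
Geostrophic speed: V_g = |∂P/∂n|/(fρ) = 1.15×10⁻³/(1.13×10⁻⁴ × 1.02) = 9.95 m/s
Around a low, centrifugal force acts outward with Coriolis, so pressure-gradient force balances both:
(1/ρ)|∂P/∂n| = fV + V²/R  →  V² + fR·V − fR·V_g = 0
With fR = 1.13×10⁻⁴ × 665×10³ m = 75.3 m/s:
V = [−fR + √((fR)² + 4 fR V_g)]/2 = [−75.3 + √(75.3² + 4×75.3×9.95)]/2 = 8.9 m/s
Subgeostrophic (V < V_g = 9.95 m/s), as expected around a low.
Converting: 8.9 m/s × 3.6 = 32 km/h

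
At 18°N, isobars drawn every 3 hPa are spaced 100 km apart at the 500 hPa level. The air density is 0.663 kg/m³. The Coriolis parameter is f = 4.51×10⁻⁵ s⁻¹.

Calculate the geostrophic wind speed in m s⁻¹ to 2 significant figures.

Pressure gradient: |∂P/∂n| = 300 Pa / 100000 m = 3.00×10⁻³ Pa/m
Geostrophic balance (pressure-gradient force = Coriolis force):
V_g = (1/(fρ)) |∂P/∂n| = 3.00×10⁻³ / (4.51×10⁻⁵ × 0.663) = 100 m/s

100 m s⁻¹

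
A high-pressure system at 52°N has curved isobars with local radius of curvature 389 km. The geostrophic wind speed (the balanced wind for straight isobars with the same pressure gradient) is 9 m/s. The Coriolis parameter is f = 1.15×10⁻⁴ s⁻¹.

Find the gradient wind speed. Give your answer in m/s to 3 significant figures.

12.5 m/s

Around a high, pressure-gradient force acts outward with centrifugal, so Coriolis balances both:
fV = (1/ρ)|∂P/∂n| + V²/R  →  V² − fR·V + fR·V_g = 0
With fR = 1.15×10⁻⁴ × 389×10³ m = 44.7 m/s:
V = [fR − √((fR)² − 4 fR V_g)]/2 = [44.7 − √(44.7² − 4×44.7×9)]/2 = 12.5 m/s
Supergeostrophic (V > V_g = 9 m/s), as expected around a high.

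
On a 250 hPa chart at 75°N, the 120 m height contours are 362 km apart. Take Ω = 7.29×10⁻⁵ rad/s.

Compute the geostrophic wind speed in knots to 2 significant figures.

Coriolis parameter at 75°N:
f = 2Ω sin φ = 2 × 7.29×10⁻⁵ × sin 75° = 1.41×10⁻⁴ s⁻¹
Height gradient: |∂Z/∂n| = 120 m / 362000 m = 3.31×10⁻⁴
On a pressure surface, geostrophic balance gives V_g = (g/f)|∂Z/∂n|:
V_g = 9.81 × 3.31×10⁻⁴ / 1.41×10⁻⁴ = 23.1 m/s
Converting: 23.1 m/s × 1.944 = 45 knots

45 knots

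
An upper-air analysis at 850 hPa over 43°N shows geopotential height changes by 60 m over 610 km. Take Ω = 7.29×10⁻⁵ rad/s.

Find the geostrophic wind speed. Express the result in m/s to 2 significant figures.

9.7 m/s

Coriolis parameter at 43°N:
f = 2Ω sin φ = 2 × 7.29×10⁻⁵ × sin 43° = 9.94×10⁻⁵ s⁻¹
Height gradient: |∂Z/∂n| = 60 m / 610000 m = 9.84×10⁻⁵
On a pressure surface, geostrophic balance gives V_g = (g/f)|∂Z/∂n|:
V_g = 9.81 × 9.84×10⁻⁵ / 9.94×10⁻⁵ = 9.70 m/s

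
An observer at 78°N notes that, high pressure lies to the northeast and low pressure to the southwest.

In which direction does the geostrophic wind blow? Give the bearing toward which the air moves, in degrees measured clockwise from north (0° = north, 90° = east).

The pressure-gradient force points toward the southwest (bearing 225°).
Geostrophic balance: in the Northern Hemisphere the Coriolis force deflects motion to the right, so the geostrophic wind blows 90° to the right of the pressure-gradient force (low pressure on the left).
Rotating 225° by 90° clockwise gives 315° — the wind blows toward the northwest.

315°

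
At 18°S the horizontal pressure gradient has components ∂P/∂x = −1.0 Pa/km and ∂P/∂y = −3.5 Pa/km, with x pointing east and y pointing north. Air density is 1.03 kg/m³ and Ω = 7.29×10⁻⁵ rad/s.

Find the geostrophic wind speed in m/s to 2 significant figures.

78 m/s

Coriolis parameter at 18°S:
f = 2Ω sin φ = 2 × 7.29×10⁻⁵ × sin 18° = 4.51×10⁻⁵ s⁻¹
In the Southern Hemisphere f is negative: f = −4.51×10⁻⁵ s⁻¹.
Component geostrophic relations (x east, y north):
u_g = −(1/(fρ)) ∂P/∂y,  v_g = (1/(fρ)) ∂P/∂x
u_g = −(−3.5×10⁻³)/(−4.51×10⁻⁵ × 1.03) = −75.4 m/s;  v_g = (−1.0×10⁻³)/(−4.51×10⁻⁵ × 1.03) = 21.5 m/s
|V_g| = √(u_g² + v_g²) = 78.4 m/s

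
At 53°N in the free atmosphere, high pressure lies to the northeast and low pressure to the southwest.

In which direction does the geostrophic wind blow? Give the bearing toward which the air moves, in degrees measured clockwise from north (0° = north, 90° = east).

315°

The pressure-gradient force points toward the southwest (bearing 225°).
Geostrophic balance: in the Northern Hemisphere the Coriolis force deflects motion to the right, so the geostrophic wind blows 90° to the right of the pressure-gradient force (low pressure on the left).
Rotating 225° by 90° clockwise gives 315° — the wind blows toward the northwest.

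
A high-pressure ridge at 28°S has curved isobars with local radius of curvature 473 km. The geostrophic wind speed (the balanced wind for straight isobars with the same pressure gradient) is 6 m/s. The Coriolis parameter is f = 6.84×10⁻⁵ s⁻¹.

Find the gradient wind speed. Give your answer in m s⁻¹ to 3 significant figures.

7.96 m s⁻¹

Around a high, pressure-gradient force acts outward with centrifugal, so Coriolis balances both:
fV = (1/ρ)|∂P/∂n| + V²/R  →  V² − fR·V + fR·V_g = 0
With fR = 6.84×10⁻⁵ × 473×10³ m = 32.4 m/s:
V = [fR − √((fR)² − 4 fR V_g)]/2 = [32.4 − √(32.4² − 4×32.4×6)]/2 = 7.96 m/s
Supergeostrophic (V > V_g = 6 m/s), as expected around a high.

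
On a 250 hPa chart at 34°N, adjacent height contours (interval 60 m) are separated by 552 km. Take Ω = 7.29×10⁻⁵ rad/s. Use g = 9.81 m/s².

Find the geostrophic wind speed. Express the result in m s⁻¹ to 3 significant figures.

Coriolis parameter at 34°N:
f = 2Ω sin φ = 2 × 7.29×10⁻⁵ × sin 34° = 8.15×10⁻⁵ s⁻¹
Height gradient: |∂Z/∂n| = 60 m / 552000 m = 1.09×10⁻⁴
On a pressure surface, geostrophic balance gives V_g = (g/f)|∂Z/∂n|:
V_g = 9.81 × 1.09×10⁻⁴ / 8.15×10⁻⁵ = 13.1 m/s

13.1 m s⁻¹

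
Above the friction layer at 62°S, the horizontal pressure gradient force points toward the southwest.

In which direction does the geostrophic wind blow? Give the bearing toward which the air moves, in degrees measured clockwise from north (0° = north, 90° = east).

The pressure-gradient force points toward the southwest (bearing 225°).
Geostrophic balance: in the Southern Hemisphere the Coriolis force deflects motion to the left, so the geostrophic wind blows 90° to the left of the pressure-gradient force (low pressure on the right).
Rotating 225° by 90° counterclockwise gives 135° — the wind blows toward the southeast.

135°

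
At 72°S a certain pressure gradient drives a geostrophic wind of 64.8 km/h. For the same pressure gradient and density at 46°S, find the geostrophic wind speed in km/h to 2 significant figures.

86 km/h

With the same pressure gradient and density, V_g ∝ 1/f ∝ 1/sin φ.
V₂ = V₁ · sin φ₁ / sin φ₂ = 64.8 × sin 72° / sin 46°
V₂ = 64.8 × 0.9511/0.7193 = 86 km/h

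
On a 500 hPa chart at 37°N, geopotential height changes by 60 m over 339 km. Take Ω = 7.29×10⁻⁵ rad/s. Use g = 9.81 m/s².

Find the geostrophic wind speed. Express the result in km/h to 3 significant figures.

71.2 km/h

Coriolis parameter at 37°N:
f = 2Ω sin φ = 2 × 7.29×10⁻⁵ × sin 37° = 8.77×10⁻⁵ s⁻¹
Height gradient: |∂Z/∂n| = 60 m / 339000 m = 1.77×10⁻⁴
On a pressure surface, geostrophic balance gives V_g = (g/f)|∂Z/∂n|:
V_g = 9.81 × 1.77×10⁻⁴ / 8.77×10⁻⁵ = 19.8 m/s
Converting: 19.8 m/s × 3.6 = 71.2 km/h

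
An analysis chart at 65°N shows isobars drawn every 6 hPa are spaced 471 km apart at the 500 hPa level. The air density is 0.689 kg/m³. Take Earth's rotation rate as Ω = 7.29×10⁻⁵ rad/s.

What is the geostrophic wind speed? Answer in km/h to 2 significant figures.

Coriolis parameter at 65°N:
f = 2Ω sin φ = 2 × 7.29×10⁻⁵ × sin 65° = 1.32×10⁻⁴ s⁻¹
Pressure gradient: |∂P/∂n| = 600 Pa / 471000 m = 1.27×10⁻³ Pa/m
Geostrophic balance (pressure-gradient force = Coriolis force):
V_g = (1/(fρ)) |∂P/∂n| = 1.27×10⁻³ / (1.32×10⁻⁴ × 0.689) = 14.0 m/s
Converting: 14.0 m/s × 3.6 = 50 km/h

50 km/h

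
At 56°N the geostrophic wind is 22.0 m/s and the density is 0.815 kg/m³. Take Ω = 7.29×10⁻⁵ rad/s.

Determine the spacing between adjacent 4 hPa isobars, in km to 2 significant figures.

Coriolis parameter at 56°N:
f = 2Ω sin φ = 2 × 7.29×10⁻⁵ × sin 56° = 1.21×10⁻⁴ s⁻¹
Geostrophic balance rearranged: |∂P/∂n| = f ρ V_g
|∂P/∂n| = 1.21×10⁻⁴ × 0.815 × 22.0 = 2.17×10⁻³ Pa/m
Isobar spacing: Δn = ΔP/|∂P/∂n| = 400 Pa / 2.17×10⁻³ Pa/m = 184564 m ≈ 180 km

180 km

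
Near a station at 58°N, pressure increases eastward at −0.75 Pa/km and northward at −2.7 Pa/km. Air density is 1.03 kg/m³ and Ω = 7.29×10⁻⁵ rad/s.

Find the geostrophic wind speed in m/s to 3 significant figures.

Coriolis parameter at 58°N:
f = 2Ω sin φ = 2 × 7.29×10⁻⁵ × sin 58° = 1.24×10⁻⁴ s⁻¹
Component geostrophic relations (x east, y north):
u_g = −(1/(fρ)) ∂P/∂y,  v_g = (1/(fρ)) ∂P/∂x
u_g = −(−2.7×10⁻³)/(1.24×10⁻⁴ × 1.03) = 21.2 m/s;  v_g = (−0.75×10⁻³)/(1.24×10⁻⁴ × 1.03) = −5.89 m/s
|V_g| = √(u_g² + v_g²) = 22.0 m/s

22.0 m/s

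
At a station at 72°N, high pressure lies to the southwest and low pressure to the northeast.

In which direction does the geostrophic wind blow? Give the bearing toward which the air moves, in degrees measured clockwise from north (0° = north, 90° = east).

135°

The pressure-gradient force points toward the northeast (bearing 045°).
Geostrophic balance: in the Northern Hemisphere the Coriolis force deflects motion to the right, so the geostrophic wind blows 90° to the right of the pressure-gradient force (low pressure on the left).
Rotating 045° by 90° clockwise gives 135° — the wind blows toward the southeast.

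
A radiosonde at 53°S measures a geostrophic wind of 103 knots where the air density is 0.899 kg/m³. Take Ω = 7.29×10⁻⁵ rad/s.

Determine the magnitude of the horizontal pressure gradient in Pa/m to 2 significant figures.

Coriolis parameter at 53°S:
f = 2Ω sin φ = 2 × 7.29×10⁻⁵ × sin 53° = 1.16×10⁻⁴ s⁻¹
Wind speed in SI: 103 knots = 53.0 m/s
Geostrophic balance rearranged: |∂P/∂n| = f ρ V_g
|∂P/∂n| = 1.16×10⁻⁴ × 0.899 × 53.0 = 5.55×10⁻³ Pa/m

5.5×10⁻³ Pa/m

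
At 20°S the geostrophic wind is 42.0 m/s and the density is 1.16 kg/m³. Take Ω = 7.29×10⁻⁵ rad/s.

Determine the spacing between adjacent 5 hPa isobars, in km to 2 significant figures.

210 km

Coriolis parameter at 20°S:
f = 2Ω sin φ = 2 × 7.29×10⁻⁵ × sin 20° = 4.99×10⁻⁵ s⁻¹
Geostrophic balance rearranged: |∂P/∂n| = f ρ V_g
|∂P/∂n| = 4.99×10⁻⁵ × 1.16 × 42.0 = 2.43×10⁻³ Pa/m
Isobar spacing: Δn = ΔP/|∂P/∂n| = 500 Pa / 2.43×10⁻³ Pa/m = 205804 m ≈ 210 km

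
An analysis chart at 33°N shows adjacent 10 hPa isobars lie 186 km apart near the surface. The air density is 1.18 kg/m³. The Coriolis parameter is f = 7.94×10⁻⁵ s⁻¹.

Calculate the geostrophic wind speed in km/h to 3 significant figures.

207 km/h

Pressure gradient: |∂P/∂n| = 1000 Pa / 186000 m = 5.38×10⁻³ Pa/m
Geostrophic balance (pressure-gradient force = Coriolis force):
V_g = (1/(fρ)) |∂P/∂n| = 5.38×10⁻³ / (7.94×10⁻⁵ × 1.18) = 57.4 m/s
Converting: 57.4 m/s × 3.6 = 207 km/h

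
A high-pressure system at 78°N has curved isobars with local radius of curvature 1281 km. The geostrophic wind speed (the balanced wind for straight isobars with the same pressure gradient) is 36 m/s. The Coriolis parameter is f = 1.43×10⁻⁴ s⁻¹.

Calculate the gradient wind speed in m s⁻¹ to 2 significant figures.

49 m s⁻¹

Around a high, pressure-gradient force acts outward with centrifugal, so Coriolis balances both:
fV = (1/ρ)|∂P/∂n| + V²/R  →  V² − fR·V + fR·V_g = 0
With fR = 1.43×10⁻⁴ × 1281×10³ m = 183 m/s:
V = [fR − √((fR)² − 4 fR V_g)]/2 = [183 − √(183² − 4×183×36)]/2 = 49.2 m/s
Supergeostrophic (V > V_g = 36 m/s), as expected around a high.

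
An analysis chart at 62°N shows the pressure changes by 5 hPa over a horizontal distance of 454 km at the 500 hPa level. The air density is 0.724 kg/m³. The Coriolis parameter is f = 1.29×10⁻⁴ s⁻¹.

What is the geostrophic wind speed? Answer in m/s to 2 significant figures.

Pressure gradient: |∂P/∂n| = 500 Pa / 454000 m = 1.10×10⁻³ Pa/m
Geostrophic balance (pressure-gradient force = Coriolis force):
V_g = (1/(fρ)) |∂P/∂n| = 1.10×10⁻³ / (1.29×10⁻⁴ × 0.724) = 11.8 m/s

12 m/s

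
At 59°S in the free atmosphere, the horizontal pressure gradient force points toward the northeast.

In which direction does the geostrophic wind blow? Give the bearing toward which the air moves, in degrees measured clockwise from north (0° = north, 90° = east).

315°

The pressure-gradient force points toward the northeast (bearing 045°).
Geostrophic balance: in the Southern Hemisphere the Coriolis force deflects motion to the left, so the geostrophic wind blows 90° to the left of the pressure-gradient force (low pressure on the right).
Rotating 045° by 90° counterclockwise gives 315° — the wind blows toward the northwest.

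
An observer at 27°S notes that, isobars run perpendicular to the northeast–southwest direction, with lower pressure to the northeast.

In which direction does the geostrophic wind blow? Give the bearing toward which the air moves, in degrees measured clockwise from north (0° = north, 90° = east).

315°

The pressure-gradient force points toward the northeast (bearing 045°).
Geostrophic balance: in the Southern Hemisphere the Coriolis force deflects motion to the left, so the geostrophic wind blows 90° to the left of the pressure-gradient force (low pressure on the right).
Rotating 045° by 90° counterclockwise gives 315° — the wind blows toward the northwest.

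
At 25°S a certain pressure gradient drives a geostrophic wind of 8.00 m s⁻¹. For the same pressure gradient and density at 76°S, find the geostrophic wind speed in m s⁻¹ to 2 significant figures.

3.5 m s⁻¹

With the same pressure gradient and density, V_g ∝ 1/f ∝ 1/sin φ.
V₂ = V₁ · sin φ₁ / sin φ₂ = 8.00 × sin 25° / sin 76°
V₂ = 8.00 × 0.4226/0.9703 = 3.5 m s⁻¹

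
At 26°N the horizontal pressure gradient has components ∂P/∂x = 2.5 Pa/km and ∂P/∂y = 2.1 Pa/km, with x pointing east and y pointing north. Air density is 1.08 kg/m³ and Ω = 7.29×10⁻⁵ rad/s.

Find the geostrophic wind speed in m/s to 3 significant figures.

47.3 m/s

Coriolis parameter at 26°N:
f = 2Ω sin φ = 2 × 7.29×10⁻⁵ × sin 26° = 6.39×10⁻⁵ s⁻¹
Component geostrophic relations (x east, y north):
u_g = −(1/(fρ)) ∂P/∂y,  v_g = (1/(fρ)) ∂P/∂x
u_g = −(2.1×10⁻³)/(6.39×10⁻⁵ × 1.08) = −30.4 m/s;  v_g = (2.5×10⁻³)/(6.39×10⁻⁵ × 1.08) = 36.2 m/s
|V_g| = √(u_g² + v_g²) = 47.3 m/s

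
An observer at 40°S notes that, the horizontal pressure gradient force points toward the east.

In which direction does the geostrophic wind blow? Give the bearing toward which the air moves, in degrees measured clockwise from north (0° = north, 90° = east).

The pressure-gradient force points toward the east (bearing 090°).
Geostrophic balance: in the Southern Hemisphere the Coriolis force deflects motion to the left, so the geostrophic wind blows 90° to the left of the pressure-gradient force (low pressure on the right).
Rotating 090° by 90° counterclockwise gives 000° — the wind blows toward the north.

000°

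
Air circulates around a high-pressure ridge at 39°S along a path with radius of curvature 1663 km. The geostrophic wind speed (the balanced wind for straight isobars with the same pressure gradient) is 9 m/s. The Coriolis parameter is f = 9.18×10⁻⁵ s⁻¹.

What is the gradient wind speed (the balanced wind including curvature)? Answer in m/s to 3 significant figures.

Around a high, pressure-gradient force acts outward with centrifugal, so Coriolis balances both:
fV = (1/ρ)|∂P/∂n| + V²/R  →  V² − fR·V + fR·V_g = 0
With fR = 9.18×10⁻⁵ × 1663×10³ m = 153 m/s:
V = [fR − √((fR)² − 4 fR V_g)]/2 = [153 − √(153² − 4×153×9)]/2 = 9.6 m/s
Supergeostrophic (V > V_g = 9 m/s), as expected around a high.

9.60 m/s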